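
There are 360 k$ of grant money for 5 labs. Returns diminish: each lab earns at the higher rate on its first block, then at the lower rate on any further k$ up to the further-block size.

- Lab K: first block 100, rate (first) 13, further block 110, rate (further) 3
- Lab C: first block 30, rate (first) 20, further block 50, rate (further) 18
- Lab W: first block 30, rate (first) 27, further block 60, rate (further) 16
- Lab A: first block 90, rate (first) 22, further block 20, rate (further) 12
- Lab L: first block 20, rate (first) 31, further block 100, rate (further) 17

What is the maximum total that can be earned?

Treat each block as its own option and order by rate: Lab L/T1 31 > Lab W/T1 27 > Lab A/T1 22 > Lab C/T1 20 > Lab C/T2 18 > Lab L/T2 17 > Lab W/T2 16 > Lab K/T1 13 > Lab A/T2 12 > Lab K/T2 3.
Lab L T1 at 31: fill all 20 — 340 left.
Fill Lab W T1 block (30 at 27) — 310 left.
Lab A T1 at 22: fill all 90 — 220 left.
Lab C T1 at 20: fill all 30 — 190 left.
Lab C T2 at 18: fill all 50 — 140 left.
Lab L/T2 (17): +100 — 40 left.
Lab W T2 at 16: only 40 left, fill 40.
Total = 31×20 + 27×30 + 22×90 + 20×30 + 18×50 + 17×100 + 16×40 = 7250.

7250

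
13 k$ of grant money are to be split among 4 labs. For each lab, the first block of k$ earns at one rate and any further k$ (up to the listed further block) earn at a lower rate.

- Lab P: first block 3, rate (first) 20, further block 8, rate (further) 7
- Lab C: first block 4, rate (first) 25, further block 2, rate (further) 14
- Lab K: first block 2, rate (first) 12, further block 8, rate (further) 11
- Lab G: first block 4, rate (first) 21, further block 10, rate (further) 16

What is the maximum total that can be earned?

276

Treat each block as its own option and order by rate: Lab C/T1 25 > Lab G/T1 21 > Lab P/T1 20 > Lab G/T2 16 > Lab C/T2 14 > Lab K/T1 12 > Lab K/T2 11 > Lab P/T2 7.
Lab C T1 at 25: fill all 4 ; 9 left.
Lab G T1 at 21: fill all 4 ; 5 left.
Lab P/T1 (20): +3 ; 2 left.
Lab G T2 at 16: only 2 left, fill 2.
Total = 25×4 + 21×4 + 20×3 + 16×2 = 276.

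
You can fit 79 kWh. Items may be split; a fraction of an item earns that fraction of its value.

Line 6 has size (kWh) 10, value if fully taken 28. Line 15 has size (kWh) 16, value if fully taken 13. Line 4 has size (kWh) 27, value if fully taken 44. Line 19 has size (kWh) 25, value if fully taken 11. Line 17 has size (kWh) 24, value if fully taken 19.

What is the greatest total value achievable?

104.88

Rank by value-to-size ratio: Line 6 28/10≈2.8, Line 4 44/27≈1.63, Line 15 13/16≈0.812, Line 17 19/24≈0.792, Line 19 11/25≈0.44.
Line 6: take in full, 10 kWh for value 28 → 69 left.
All 27 kWh of Line 4 fit (value 44) → 42 remain.
Take all of Line 15 (16 kWh, value 13) → 26 kWh left.
All 24 kWh of Line 17 fit (value 19) → 2 remain.
Fill the last 2 kWh with part of Line 19: 2/25 of it earns 0.88.
Total value = 104.88.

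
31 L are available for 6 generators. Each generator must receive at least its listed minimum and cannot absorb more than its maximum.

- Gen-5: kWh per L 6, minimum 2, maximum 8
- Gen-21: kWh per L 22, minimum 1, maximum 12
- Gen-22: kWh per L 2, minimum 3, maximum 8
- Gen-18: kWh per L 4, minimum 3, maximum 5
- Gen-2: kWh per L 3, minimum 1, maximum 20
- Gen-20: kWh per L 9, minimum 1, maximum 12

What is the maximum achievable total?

387

Meeting every minimum uses 2+1+3+3+1+1 = 11 L, leaving 20.
Rank by kWh per L: Gen-21 22 > Gen-20 9 > Gen-5 6 > Gen-18 4 > Gen-2 3 > Gen-22 2.
Gen-21: +11 to 12 (cap) → 9 left.
Gen-20: +9 (room for 11) → 10. Pool exhausted.
Total = 6×2 + 22×12 + 2×3 + 4×3 + 3×1 + 9×10 = 387.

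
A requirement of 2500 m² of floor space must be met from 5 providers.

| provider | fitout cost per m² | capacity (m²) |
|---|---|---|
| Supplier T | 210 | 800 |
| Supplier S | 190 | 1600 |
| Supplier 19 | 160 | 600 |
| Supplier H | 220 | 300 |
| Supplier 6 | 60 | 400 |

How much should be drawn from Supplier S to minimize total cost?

Fill from the cheapest provider first.
Supplier 6 at 60: take all 400 m² ; 2100 still needed.
Take 600 from Supplier 19 at 160 ; need 1500 more.
Supplier S at 190: take 1500 of its 1600 ; requirement met.
Supplier T, Supplier H: unused.

1500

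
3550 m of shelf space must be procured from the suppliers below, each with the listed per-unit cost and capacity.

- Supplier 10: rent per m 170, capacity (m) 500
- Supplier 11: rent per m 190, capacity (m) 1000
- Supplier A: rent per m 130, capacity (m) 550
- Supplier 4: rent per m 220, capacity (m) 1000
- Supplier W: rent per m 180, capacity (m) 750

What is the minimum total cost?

Cheapest first:
Supplier A at 130: take all 550 m — 3000 still needed.
Take 500 from Supplier 10 at 170 — need 2500 more.
Supplier W at 180: take all 750 m — 1750 still needed.
Take 1000 from Supplier 11 at 190 — need 750 more.
Take 750 from Supplier 4 at 220 to finish.
Cost = 550×130 + 500×170 + 750×180 + 1000×190 + 750×220 = 646500.

646500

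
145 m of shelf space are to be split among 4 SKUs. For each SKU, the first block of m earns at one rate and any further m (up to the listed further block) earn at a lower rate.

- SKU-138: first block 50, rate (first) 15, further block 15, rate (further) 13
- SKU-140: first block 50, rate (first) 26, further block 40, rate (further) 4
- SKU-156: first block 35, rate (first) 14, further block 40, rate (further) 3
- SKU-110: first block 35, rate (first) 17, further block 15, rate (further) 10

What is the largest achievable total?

2785

Treat each block as its own option and order by rate: SKU-140/tier1 26 > SKU-110/tier1 17 > SKU-138/tier1 15 > SKU-156/tier1 14 > SKU-138/tier2 13 > SKU-110/tier2 10 > SKU-140/tier2 4 > SKU-156/tier2 3.
SKU-140/tier1 (26): +50 — 95 left.
Fill SKU-110 tier1 block (35 at 17) — 60 left.
Fill SKU-138 tier1 block (50 at 15) — 10 left.
SKU-156 tier1 at 14: only 10 left, fill 10.
Total = 26×50 + 17×35 + 15×50 + 14×10 = 2785.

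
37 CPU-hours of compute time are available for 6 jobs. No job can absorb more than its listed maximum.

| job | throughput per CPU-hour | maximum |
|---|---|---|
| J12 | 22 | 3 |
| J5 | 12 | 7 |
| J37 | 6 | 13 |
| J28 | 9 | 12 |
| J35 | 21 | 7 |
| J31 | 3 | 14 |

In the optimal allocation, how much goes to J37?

Highest throughput per CPU-hour first: J12 22 > J35 21 > J5 12 > J28 9 > J37 6 > J31 3.
J12 takes 3 to reach its cap of 3 → 34 left.
Give J35 7 to hit its cap of 7 → 27 left.
Give J5 7 to hit its cap of 7 → 20 left.
J28: +12 to 12 (cap) → 8 left.
J37: +8 (room for 13) → 8. Pool exhausted.

8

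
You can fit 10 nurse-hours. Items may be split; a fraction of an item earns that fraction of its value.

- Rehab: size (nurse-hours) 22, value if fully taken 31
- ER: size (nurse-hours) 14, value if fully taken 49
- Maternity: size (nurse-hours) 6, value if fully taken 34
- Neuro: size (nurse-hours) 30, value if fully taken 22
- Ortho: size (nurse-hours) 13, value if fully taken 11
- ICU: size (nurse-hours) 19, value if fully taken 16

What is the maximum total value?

48

Best value per unit of size first: Maternity 34/6≈5.67, ER 49/14≈3.5, Rehab 31/22≈1.41, Ortho 11/13≈0.846, ICU 16/19≈0.842, Neuro 22/30≈0.733.
Maternity: take in full, 6 nurse-hours for value 34 → 4 left.
Fill the last 4 nurse-hours with part of ER: 4/14 of it earns 14.
Total value = 48.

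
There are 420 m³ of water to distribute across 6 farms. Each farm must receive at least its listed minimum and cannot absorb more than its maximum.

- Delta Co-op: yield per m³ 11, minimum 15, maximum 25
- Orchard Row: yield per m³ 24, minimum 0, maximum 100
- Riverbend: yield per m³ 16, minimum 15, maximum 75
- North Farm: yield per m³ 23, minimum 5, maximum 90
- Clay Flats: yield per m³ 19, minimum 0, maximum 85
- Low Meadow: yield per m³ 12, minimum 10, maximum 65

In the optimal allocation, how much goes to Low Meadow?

Meeting every minimum uses 15+0+15+5+0+10 = 45 m³, leaving 375.
Highest yield per m³ first: Orchard Row 24 > North Farm 23 > Clay Flats 19 > Riverbend 16 > Low Meadow 12 > Delta Co-op 11.
Orchard Row: +100 to 100 (cap) → 275 left.
North Farm takes 85 more to reach its cap of 90 → 190 left.
Clay Flats takes 85 more to reach its cap of 85 → 105 left.
Riverbend: +60 to 75 (cap) → 45 left.
Low Meadow: +45 (room for 55) → 55. Pool exhausted.

55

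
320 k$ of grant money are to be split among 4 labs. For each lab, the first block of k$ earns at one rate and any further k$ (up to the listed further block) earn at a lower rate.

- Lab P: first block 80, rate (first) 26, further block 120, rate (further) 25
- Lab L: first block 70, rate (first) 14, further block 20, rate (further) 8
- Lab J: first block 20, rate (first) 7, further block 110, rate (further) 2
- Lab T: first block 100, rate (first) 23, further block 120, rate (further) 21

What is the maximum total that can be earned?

7800

Order all 8 blocks by rate: Lab P/tier1 26 > Lab P/tier2 25 > Lab T/tier1 23 > Lab T/tier2 21 > Lab L/tier1 14 > Lab L/tier2 8 > Lab J/tier1 7 > Lab J/tier2 2.
Lab P/tier1 (26): +80 → 240 left.
Fill Lab P tier2 block (120 at 25) → 120 left.
Lab T/tier1 (23): +100 → 20 left.
20 remain; put them into Lab T tier2 at 21.
Total = 26×80 + 25×120 + 23×100 + 21×20 = 7800.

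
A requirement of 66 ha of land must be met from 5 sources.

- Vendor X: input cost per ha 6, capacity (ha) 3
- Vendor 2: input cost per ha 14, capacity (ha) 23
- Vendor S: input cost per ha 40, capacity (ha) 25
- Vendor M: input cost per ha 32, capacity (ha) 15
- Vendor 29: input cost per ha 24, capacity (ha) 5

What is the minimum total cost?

1740

Use sources in increasing cost order.
Vendor X (6): use full 3 → 63 ha to go.
Vendor 2 at 14: take all 23 ha → 40 still needed.
Vendor 29 at 24: take all 5 ha → 35 still needed.
Take 15 from Vendor M at 32 → need 20 more.
Take 20 from Vendor S at 40 to finish.
Cost = 3×6 + 23×14 + 5×24 + 15×32 + 20×40 = 1740.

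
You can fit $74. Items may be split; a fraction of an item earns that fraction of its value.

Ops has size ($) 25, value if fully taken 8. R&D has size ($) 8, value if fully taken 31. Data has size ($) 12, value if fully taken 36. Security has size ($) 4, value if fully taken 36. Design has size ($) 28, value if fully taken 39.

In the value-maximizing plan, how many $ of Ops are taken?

22

Sort by value density: Security 36/4≈9, R&D 31/8≈3.88, Data 36/12≈3, Design 39/28≈1.39, Ops 8/25≈0.32.
All 4 $ of Security fit (value 36) ; 70 remain.
All 8 $ of R&D fit (value 31) ; 62 remain.
Data: take in full, 12 $ for value 36 ; 50 left.
All 28 $ of Design fit (value 39) ; 22 remain.
Fill the last 22 $ with part of Ops: 22/25 of it earns 7.04.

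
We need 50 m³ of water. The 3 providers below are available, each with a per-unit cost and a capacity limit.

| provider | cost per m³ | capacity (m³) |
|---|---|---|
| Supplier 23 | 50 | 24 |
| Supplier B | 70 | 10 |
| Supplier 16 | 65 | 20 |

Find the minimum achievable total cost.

Cheapest first:
Supplier 23 (50): use full 24 ; 26 m³ to go.
Supplier 16 (65): use full 20 ; 6 m³ to go.
Supplier B at 70: take 6 of its 10 ; requirement met.
Cost = 24×50 + 20×65 + 6×70 = 2920.

2920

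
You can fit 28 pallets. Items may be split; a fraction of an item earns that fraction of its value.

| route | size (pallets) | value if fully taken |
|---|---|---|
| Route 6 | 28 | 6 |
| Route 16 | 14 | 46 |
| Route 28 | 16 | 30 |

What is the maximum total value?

Best value per unit of size first: Route 16 46/14≈3.29, Route 28 30/16≈1.88, Route 6 6/28≈0.214.
All 14 pallets of Route 16 fit (value 46) — 14 remain.
14 pallets left: a 14/16 share of Route 28 gives 30×14/16 = 26.25.
Total value = 72.25.

72.25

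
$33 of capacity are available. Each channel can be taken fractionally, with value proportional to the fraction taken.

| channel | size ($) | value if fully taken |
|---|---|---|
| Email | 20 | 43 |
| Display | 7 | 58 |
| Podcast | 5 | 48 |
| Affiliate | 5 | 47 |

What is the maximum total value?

Rank by value-to-size ratio: Podcast 48/5≈9.6, Affiliate 47/5≈9.4, Display 58/7≈8.29, Email 43/20≈2.15.
Podcast: take in full, 5 $ for value 48 → 28 left.
Take all of Affiliate (5 $, value 47) → 23 $ left.
All 7 $ of Display fit (value 58) → 16 remain.
16 $ left: a 16/20 share of Email gives 43×16/20 = 34.4.
Total value = 187.4.

187.4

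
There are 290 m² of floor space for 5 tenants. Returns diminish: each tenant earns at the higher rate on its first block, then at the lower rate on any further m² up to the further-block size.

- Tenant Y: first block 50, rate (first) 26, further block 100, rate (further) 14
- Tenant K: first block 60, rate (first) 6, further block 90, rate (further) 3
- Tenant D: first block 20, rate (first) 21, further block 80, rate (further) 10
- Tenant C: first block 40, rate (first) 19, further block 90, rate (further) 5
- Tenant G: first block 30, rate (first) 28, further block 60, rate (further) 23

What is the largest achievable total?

5960

Rank every tier by rate: Tenant G/tier1 28 > Tenant Y/tier1 26 > Tenant G/tier2 23 > Tenant D/tier1 21 > Tenant C/tier1 19 > Tenant Y/tier2 14 > Tenant D/tier2 10 > Tenant K/tier1 6 > Tenant C/tier2 5 > Tenant K/tier2 3.
Fill Tenant G tier1 block (30 at 28) — 260 left.
Fill Tenant Y tier1 block (50 at 26) — 210 left.
Fill Tenant G tier2 block (60 at 23) — 150 left.
Tenant D/tier1 (21): +20 — 130 left.
Tenant C/tier1 (19): +40 — 90 left.
Tenant Y/tier2: +90 of 100 at 14; pool empty.
Total = 28×30 + 26×50 + 23×60 + 21×20 + 19×40 + 14×90 = 5960.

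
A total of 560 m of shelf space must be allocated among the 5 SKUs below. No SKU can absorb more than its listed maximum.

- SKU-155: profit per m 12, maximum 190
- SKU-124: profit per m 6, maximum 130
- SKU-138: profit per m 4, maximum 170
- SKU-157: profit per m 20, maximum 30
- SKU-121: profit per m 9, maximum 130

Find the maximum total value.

5150

Rank by profit per m: SKU-157 20 > SKU-155 12 > SKU-121 9 > SKU-124 6 > SKU-138 4.
SKU-157: +30 to 30 (cap) ; 530 left.
SKU-155: +190 to 190 (cap) ; 340 left.
SKU-121: +130 to 130 (cap) ; 210 left.
SKU-124: +130 to 130 (cap) ; 80 left.
SKU-138: +80 (room for 170) → 80. Pool exhausted.
Total = 12×190 + 6×130 + 4×80 + 20×30 + 9×130 = 5150.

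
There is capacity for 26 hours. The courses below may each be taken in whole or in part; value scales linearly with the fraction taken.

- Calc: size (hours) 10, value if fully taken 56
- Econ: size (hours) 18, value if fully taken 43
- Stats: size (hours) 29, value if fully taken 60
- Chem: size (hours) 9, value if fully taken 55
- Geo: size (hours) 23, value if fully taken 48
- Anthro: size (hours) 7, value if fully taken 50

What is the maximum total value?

Best value per unit of size first: Anthro 50/7≈7.14, Chem 55/9≈6.11, Calc 56/10≈5.6, Econ 43/18≈2.39, Geo 48/23≈2.09, Stats 60/29≈2.07.
Take all of Anthro (7 hours, value 50) → 19 hours left.
Take all of Chem (9 hours, value 55) → 10 hours left.
All 10 hours of Calc fit (value 56) → 0 remain.
Total value = 161.

161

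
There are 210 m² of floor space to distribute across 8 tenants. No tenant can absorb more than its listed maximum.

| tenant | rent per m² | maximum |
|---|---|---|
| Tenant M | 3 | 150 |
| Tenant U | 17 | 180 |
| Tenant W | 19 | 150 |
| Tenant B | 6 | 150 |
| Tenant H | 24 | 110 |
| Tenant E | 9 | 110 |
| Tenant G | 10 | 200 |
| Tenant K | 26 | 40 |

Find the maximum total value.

4820

Order the tenants by rent per m²: Tenant K 26 > Tenant H 24 > Tenant W 19 > Tenant U 17 > Tenant G 10 > Tenant E 9 > Tenant B 6 > Tenant M 3.
Tenant K: +40 to 40 (cap) → 170 left.
Tenant H takes 110 to reach its cap of 110 → 60 left.
Only 60 left; Tenant W takes them to reach 60.
Total = 19×60 + 24×110 + 26×40 = 4820.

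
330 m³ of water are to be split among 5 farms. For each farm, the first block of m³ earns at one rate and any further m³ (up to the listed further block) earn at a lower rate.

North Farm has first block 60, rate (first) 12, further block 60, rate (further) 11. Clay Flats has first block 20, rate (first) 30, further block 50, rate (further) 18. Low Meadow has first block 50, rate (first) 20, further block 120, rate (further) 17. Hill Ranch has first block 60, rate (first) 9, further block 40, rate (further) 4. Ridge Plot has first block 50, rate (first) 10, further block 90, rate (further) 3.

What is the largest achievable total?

5590

Treat each block as its own option and order by rate: Clay Flats/first 30 > Low Meadow/first 20 > Clay Flats/second 18 > Low Meadow/second 17 > North Farm/first 12 > North Farm/second 11 > Ridge Plot/first 10 > Hill Ranch/first 9 > Hill Ranch/second 4 > Ridge Plot/second 3.
Clay Flats first at 30: fill all 20 → 310 left.
Low Meadow/first (20): +50 → 260 left.
Clay Flats/second (18): +50 → 210 left.
Low Meadow second at 17: fill all 120 → 90 left.
North Farm first at 12: fill all 60 → 30 left.
30 remain; put them into North Farm second at 11.
Total = 30×20 + 20×50 + 18×50 + 17×120 + 12×60 + 11×30 = 5590.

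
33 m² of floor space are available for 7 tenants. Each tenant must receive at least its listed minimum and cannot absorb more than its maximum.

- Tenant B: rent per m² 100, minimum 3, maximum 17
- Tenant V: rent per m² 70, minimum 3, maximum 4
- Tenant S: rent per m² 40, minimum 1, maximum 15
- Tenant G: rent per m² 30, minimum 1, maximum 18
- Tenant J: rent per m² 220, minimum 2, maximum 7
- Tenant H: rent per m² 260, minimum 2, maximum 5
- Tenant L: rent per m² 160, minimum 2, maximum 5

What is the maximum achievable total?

5020

Meeting every minimum uses 3+3+1+1+2+2+2 = 14 m², leaving 19.
Rank by rent per m²: Tenant H 260 > Tenant J 220 > Tenant L 160 > Tenant B 100 > Tenant V 70 > Tenant S 40 > Tenant G 30.
Give Tenant H 3 more to hit its cap of 5 → 16 left.
Tenant J: +5 to 7 (cap) → 11 left.
Give Tenant L 3 more to hit its cap of 5 → 8 left.
Only 8 left; Tenant B takes them to reach 11.
Total = 100×11 + 70×3 + 40×1 + 30×1 + 220×7 + 260×5 + 160×5 = 5020.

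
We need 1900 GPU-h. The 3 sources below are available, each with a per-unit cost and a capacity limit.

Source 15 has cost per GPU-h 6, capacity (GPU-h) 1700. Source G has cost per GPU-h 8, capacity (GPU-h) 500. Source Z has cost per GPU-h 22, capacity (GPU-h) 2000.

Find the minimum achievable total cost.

11800

Use sources in increasing cost order.
Source 15 at 6: take all 1700 GPU-h ; 200 still needed.
Source G at 8: take 200 of its 500 ; requirement met.
Source Z: unused.
Cost = 1700×6 + 200×8 = 11800.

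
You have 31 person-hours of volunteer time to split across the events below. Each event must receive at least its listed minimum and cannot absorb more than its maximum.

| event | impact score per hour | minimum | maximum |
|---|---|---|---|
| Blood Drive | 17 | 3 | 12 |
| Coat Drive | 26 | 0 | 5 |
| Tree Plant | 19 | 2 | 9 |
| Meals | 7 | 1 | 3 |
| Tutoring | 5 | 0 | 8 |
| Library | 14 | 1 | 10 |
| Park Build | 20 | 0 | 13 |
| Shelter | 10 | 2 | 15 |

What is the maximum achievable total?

596

Meeting every minimum uses 3+0+2+1+0+1+0+2 = 9 person-hours, leaving 22.
Rank by impact score per hour: Coat Drive 26 > Park Build 20 > Tree Plant 19 > Blood Drive 17 > Library 14 > Shelter 10 > Meals 7 > Tutoring 5.
Give Coat Drive 5 more to hit its cap of 5 → 17 left.
Park Build takes 13 more to reach its cap of 13 → 4 left.
Only 4 left; Tree Plant takes them to reach 6.
Total = 17×3 + 26×5 + 19×6 + 7×1 + 14×1 + 20×13 + 10×2 = 596.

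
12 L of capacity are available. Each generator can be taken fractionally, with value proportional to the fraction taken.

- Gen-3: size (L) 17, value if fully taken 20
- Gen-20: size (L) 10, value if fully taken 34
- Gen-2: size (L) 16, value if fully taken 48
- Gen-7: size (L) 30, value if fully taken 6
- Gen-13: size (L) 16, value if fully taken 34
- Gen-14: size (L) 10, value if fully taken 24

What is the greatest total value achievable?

40

Best value per unit of size first: Gen-20 34/10≈3.4, Gen-2 48/16≈3, Gen-14 24/10≈2.4, Gen-13 34/16≈2.12, Gen-3 20/17≈1.18, Gen-7 6/30≈0.2.
Gen-20: take in full, 10 L for value 34 → 2 left.
Fill the last 2 L with part of Gen-2: 2/16 of it earns 6.
Total value = 40.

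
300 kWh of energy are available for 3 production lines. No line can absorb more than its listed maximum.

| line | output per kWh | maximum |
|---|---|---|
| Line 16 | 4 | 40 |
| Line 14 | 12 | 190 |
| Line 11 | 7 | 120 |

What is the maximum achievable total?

3050

Order the production lines by output per kWh: Line 14 12 > Line 11 7 > Line 16 4.
Line 14 takes 190 to reach its cap of 190 ; 110 left.
Line 11: +110 (room for 120) → 110. Pool exhausted.
Total = 12×190 + 7×110 = 3050.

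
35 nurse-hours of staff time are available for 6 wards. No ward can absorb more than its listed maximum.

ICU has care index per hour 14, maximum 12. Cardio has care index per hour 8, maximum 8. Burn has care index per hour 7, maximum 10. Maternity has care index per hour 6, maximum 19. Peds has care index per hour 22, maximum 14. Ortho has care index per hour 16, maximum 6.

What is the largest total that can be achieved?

Rank by care index per hour: Peds 22 > Ortho 16 > ICU 14 > Cardio 8 > Burn 7 > Maternity 6.
Peds takes 14 to reach its cap of 14 ; 21 left.
Ortho: +6 to 6 (cap) ; 15 left.
ICU takes 12 to reach its cap of 12 ; 3 left.
Cardio has room for 8 but only 3 remain, so it gets 3.
Total = 14×12 + 8×3 + 22×14 + 16×6 = 596.

596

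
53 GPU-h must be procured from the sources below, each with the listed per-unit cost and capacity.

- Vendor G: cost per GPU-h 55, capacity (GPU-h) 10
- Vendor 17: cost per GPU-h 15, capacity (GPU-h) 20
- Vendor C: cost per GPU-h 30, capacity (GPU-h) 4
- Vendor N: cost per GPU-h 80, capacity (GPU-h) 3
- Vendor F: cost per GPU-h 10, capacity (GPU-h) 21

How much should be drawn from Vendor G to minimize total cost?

8

Fill from the cheapest source first.
Vendor F (10): use full 21 → 32 GPU-h to go.
Take 20 from Vendor 17 at 15 → need 12 more.
Take 4 from Vendor C at 30 → need 8 more.
Take 8 from Vendor G at 55 to finish.
Vendor N: unused.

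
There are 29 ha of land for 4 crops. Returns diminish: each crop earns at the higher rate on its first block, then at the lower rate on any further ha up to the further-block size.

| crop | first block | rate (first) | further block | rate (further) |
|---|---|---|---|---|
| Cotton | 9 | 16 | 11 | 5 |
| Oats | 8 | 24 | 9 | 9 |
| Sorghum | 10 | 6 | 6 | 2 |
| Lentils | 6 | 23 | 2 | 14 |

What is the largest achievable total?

538

Order all 8 blocks by rate: Oats/first 24 > Lentils/first 23 > Cotton/first 16 > Lentils/second 14 > Oats/second 9 > Sorghum/first 6 > Cotton/second 5 > Sorghum/second 2.
Oats/first (24): +8 ; 21 left.
Lentils/first (23): +6 ; 15 left.
Fill Cotton first block (9 at 16) ; 6 left.
Lentils/second (14): +2 ; 4 left.
Oats/second: +4 of 9 at 9; pool empty.
Total = 24×8 + 23×6 + 16×9 + 14×2 + 9×4 = 538.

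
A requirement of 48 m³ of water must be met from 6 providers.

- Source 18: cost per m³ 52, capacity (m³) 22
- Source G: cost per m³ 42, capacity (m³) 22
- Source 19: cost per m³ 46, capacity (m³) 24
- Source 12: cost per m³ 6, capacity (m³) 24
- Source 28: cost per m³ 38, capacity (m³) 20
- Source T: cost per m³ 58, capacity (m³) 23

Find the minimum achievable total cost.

1072

Fill from the cheapest provider first.
Source 12 (6): use full 24 ; 24 m³ to go.
Source 28 (38): use full 20 ; 4 m³ to go.
Take 4 from Source G at 42 to finish.
Source 19, Source 18, Source T: unused.
Cost = 24×6 + 20×38 + 4×42 = 1072.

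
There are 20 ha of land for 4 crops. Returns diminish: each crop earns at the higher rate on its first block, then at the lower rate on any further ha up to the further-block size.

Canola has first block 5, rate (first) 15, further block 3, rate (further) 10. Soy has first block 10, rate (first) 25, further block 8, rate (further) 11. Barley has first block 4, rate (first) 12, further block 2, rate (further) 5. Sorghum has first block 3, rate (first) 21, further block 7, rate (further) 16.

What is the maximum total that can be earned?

Order all 8 blocks by rate: Soy/tier1 25 > Sorghum/tier1 21 > Sorghum/tier2 16 > Canola/tier1 15 > Barley/tier1 12 > Soy/tier2 11 > Canola/tier2 10 > Barley/tier2 5.
Soy/tier1 (25): +10 → 10 left.
Sorghum tier1 at 21: fill all 3 → 7 left.
Fill Sorghum tier2 block (7 at 16) → 0 left.
Total = 25×10 + 21×3 + 16×7 = 425.

425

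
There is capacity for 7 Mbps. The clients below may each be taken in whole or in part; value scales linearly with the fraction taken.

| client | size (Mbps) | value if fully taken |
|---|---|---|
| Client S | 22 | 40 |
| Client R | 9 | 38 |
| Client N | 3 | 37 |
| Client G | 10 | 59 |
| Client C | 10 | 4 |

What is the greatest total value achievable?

60.6

Best value per unit of size first: Client N 37/3≈12.3, Client G 59/10≈5.9, Client R 38/9≈4.22, Client S 40/22≈1.82, Client C 4/10≈0.4.
All 3 Mbps of Client N fit (value 37) → 4 remain.
Fill the last 4 Mbps with part of Client G: 4/10 of it earns 23.6.
Total value = 60.6.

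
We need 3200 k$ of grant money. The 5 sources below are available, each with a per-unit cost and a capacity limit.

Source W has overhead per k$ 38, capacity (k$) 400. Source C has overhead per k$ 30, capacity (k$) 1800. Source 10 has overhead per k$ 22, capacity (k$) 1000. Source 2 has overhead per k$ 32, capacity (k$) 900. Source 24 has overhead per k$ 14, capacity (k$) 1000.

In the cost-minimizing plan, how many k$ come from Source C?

Cheapest first:
Take 1000 from Source 24 at 14 — need 2200 more.
Take 1000 from Source 10 at 22 — need 1200 more.
Take 1200 from Source C at 30 to finish.
Source 2, Source W: unused.

1200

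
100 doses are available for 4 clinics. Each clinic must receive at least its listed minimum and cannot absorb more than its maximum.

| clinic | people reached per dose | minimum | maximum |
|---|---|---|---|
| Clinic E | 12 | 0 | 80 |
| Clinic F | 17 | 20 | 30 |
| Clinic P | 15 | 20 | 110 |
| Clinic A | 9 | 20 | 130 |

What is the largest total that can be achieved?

Meeting every minimum uses 0+20+20+20 = 60 doses, leaving 40.
Highest people reached per dose first: Clinic F 17 > Clinic P 15 > Clinic E 12 > Clinic A 9.
Give Clinic F 10 more to hit its cap of 30 ; 30 left.
Clinic P: +30 (room for 90) → 50. Pool exhausted.
Total = 17×30 + 15×50 + 9×20 = 1440.

1440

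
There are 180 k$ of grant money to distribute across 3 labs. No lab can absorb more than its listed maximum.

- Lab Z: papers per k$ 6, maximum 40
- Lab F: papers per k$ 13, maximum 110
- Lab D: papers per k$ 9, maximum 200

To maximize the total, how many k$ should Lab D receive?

70

Highest papers per k$ first: Lab F 13 > Lab D 9 > Lab Z 6.
Lab F: +110 to 110 (cap) → 70 left.
Lab D: +70 (room for 200) → 70. Pool exhausted.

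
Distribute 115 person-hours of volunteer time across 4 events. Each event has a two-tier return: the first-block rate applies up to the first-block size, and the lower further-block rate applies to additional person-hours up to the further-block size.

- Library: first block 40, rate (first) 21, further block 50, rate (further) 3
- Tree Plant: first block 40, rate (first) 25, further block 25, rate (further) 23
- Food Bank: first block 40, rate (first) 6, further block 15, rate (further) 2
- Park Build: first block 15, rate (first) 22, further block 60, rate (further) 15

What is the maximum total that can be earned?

2640

Rank every tier by rate: Tree Plant/tier1 25 > Tree Plant/tier2 23 > Park Build/tier1 22 > Library/tier1 21 > Park Build/tier2 15 > Food Bank/tier1 6 > Library/tier2 3 > Food Bank/tier2 2.
Tree Plant tier1 at 25: fill all 40 ; 75 left.
Tree Plant tier2 at 23: fill all 25 ; 50 left.
Park Build tier1 at 22: fill all 15 ; 35 left.
Library tier1 at 21: only 35 left, fill 35.
Total = 25×40 + 23×25 + 22×15 + 21×35 = 2640.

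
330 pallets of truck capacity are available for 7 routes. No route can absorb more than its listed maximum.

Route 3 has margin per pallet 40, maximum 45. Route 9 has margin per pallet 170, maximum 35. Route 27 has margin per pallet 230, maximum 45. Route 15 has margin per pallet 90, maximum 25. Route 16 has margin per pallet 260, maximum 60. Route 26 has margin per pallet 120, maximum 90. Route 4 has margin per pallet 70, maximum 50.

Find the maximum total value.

Highest margin per pallet first: Route 16 260 > Route 27 230 > Route 9 170 > Route 26 120 > Route 15 90 > Route 4 70 > Route 3 40.
Give Route 16 60 to hit its cap of 60 → 270 left.
Give Route 27 45 to hit its cap of 45 → 225 left.
Route 9: +35 to 35 (cap) → 190 left.
Route 26 takes 90 to reach its cap of 90 → 100 left.
Route 15: +25 to 25 (cap) → 75 left.
Give Route 4 50 to hit its cap of 50 → 25 left.
Only 25 left; Route 3 takes them to reach 25.
Total = 40×25 + 170×35 + 230×45 + 90×25 + 260×60 + 120×90 + 70×50 = 49450.

49450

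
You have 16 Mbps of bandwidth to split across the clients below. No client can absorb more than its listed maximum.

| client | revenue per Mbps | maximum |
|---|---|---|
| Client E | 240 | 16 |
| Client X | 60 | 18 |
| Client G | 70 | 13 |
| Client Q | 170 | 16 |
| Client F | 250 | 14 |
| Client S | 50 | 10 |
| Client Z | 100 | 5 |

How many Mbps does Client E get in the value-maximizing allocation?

Order the clients by revenue per Mbps: Client F 250 > Client E 240 > Client Q 170 > Client Z 100 > Client G 70 > Client X 60 > Client S 50.
Client F takes 14 to reach its cap of 14 ; 2 left.
Only 2 left; Client E takes them to reach 2.

2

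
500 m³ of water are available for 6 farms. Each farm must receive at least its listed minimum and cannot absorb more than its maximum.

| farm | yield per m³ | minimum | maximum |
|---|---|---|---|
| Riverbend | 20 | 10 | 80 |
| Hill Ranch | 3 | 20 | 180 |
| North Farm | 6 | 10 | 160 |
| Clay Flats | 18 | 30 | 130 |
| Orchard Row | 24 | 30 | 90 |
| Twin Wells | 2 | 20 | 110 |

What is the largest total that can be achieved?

Meeting every minimum uses 10+20+10+30+30+20 = 120 m³, leaving 380.
Highest yield per m³ first: Orchard Row 24 > Riverbend 20 > Clay Flats 18 > North Farm 6 > Hill Ranch 3 > Twin Wells 2.
Give Orchard Row 60 more to hit its cap of 90 ; 320 left.
Riverbend takes 70 more to reach its cap of 80 ; 250 left.
Clay Flats takes 100 more to reach its cap of 130 ; 150 left.
North Farm takes 150 more to reach its cap of 160 ; 0 left.
Total = 20×80 + 3×20 + 6×160 + 18×130 + 24×90 + 2×20 = 7160.

7160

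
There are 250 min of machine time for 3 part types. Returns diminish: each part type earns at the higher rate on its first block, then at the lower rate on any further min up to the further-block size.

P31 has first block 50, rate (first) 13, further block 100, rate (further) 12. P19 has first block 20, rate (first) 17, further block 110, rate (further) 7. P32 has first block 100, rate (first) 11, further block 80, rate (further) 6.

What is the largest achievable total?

Rank every tier by rate: P19/tier1 17 > P31/tier1 13 > P31/tier2 12 > P32/tier1 11 > P19/tier2 7 > P32/tier2 6.
P19/tier1 (17): +20 ; 230 left.
P31/tier1 (13): +50 ; 180 left.
Fill P31 tier2 block (100 at 12) ; 80 left.
80 remain; put them into P32 tier1 at 11.
Total = 17×20 + 13×50 + 12×100 + 11×80 = 3070.

3070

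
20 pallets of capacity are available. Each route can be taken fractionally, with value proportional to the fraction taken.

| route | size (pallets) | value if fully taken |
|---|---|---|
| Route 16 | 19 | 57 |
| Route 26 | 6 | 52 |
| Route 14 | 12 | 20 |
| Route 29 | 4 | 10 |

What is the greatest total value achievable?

94

Sort by value density: Route 26 52/6≈8.67, Route 16 57/19≈3, Route 29 10/4≈2.5, Route 14 20/12≈1.67.
Route 26: take in full, 6 pallets for value 52 ; 14 left.
14 pallets left: a 14/19 share of Route 16 gives 57×14/19 = 42.
Total value = 94.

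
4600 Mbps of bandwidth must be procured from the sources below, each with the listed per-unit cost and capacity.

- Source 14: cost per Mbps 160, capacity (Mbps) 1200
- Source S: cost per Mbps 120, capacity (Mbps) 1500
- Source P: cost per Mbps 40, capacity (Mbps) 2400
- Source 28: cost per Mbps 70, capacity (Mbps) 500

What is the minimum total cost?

343000

Cheapest first:
Source P at 40: take all 2400 Mbps ; 2200 still needed.
Source 28 (70): use full 500 ; 1700 Mbps to go.
Take 1500 from Source S at 120 ; need 200 more.
Take 200 from Source 14 at 160 to finish.
Cost = 2400×40 + 500×70 + 1500×120 + 200×160 = 343000.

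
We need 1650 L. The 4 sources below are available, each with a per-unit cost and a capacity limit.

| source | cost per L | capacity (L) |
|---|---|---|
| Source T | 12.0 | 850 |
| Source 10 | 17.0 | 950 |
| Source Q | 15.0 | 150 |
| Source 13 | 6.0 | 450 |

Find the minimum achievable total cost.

Use sources in increasing cost order.
Take 450 from Source 13 at 6.0 → need 1200 more.
Source T at 12.0: take all 850 L → 350 still needed.
Source Q (15.0): use full 150 → 200 L to go.
Source 10 at 17.0: take 200 of its 950 → requirement met.
Cost = 450×6.0 + 850×12.0 + 150×15.0 + 200×17.0 = 18550.

18550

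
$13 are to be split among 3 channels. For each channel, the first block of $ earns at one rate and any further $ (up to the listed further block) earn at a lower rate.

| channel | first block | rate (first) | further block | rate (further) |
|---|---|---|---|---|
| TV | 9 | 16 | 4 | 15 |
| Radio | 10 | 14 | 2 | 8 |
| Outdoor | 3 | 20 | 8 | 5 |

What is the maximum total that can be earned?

219

Order all 6 blocks by rate: Outdoor/tier1 20 > TV/tier1 16 > TV/tier2 15 > Radio/tier1 14 > Radio/tier2 8 > Outdoor/tier2 5.
Outdoor/tier1 (20): +3 — 10 left.
TV tier1 at 16: fill all 9 — 1 left.
1 remain; put them into TV tier2 at 15.
Total = 20×3 + 16×9 + 15×1 = 219.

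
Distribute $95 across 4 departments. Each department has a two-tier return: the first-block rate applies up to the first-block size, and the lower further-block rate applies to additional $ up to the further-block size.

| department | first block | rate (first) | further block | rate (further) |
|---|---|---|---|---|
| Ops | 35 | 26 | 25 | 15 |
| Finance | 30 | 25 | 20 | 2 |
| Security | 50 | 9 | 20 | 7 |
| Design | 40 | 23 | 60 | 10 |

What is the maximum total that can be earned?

2350

Treat each block as its own option and order by rate: Ops/T1 26 > Finance/T1 25 > Design/T1 23 > Ops/T2 15 > Design/T2 10 > Security/T1 9 > Security/T2 7 > Finance/T2 2.
Ops T1 at 26: fill all 35 ; 60 left.
Finance T1 at 25: fill all 30 ; 30 left.
30 remain; put them into Design T1 at 23.
Total = 26×35 + 25×30 + 23×30 = 2350.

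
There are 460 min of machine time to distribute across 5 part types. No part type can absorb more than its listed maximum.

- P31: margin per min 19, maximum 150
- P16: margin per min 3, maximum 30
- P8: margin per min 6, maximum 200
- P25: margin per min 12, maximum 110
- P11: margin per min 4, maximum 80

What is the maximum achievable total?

5370

Highest margin per min first: P31 19 > P25 12 > P8 6 > P11 4 > P16 3.
P31 takes 150 to reach its cap of 150 ; 310 left.
P25 takes 110 to reach its cap of 110 ; 200 left.
P8: +200 to 200 (cap) ; 0 left.
Total = 19×150 + 6×200 + 12×110 = 5370.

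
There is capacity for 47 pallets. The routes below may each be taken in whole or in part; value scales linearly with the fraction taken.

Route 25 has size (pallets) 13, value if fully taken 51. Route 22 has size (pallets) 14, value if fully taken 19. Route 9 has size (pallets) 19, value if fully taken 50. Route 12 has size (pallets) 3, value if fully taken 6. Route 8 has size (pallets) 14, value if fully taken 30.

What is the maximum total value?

133

Sort by value density: Route 25 51/13≈3.92, Route 9 50/19≈2.63, Route 8 30/14≈2.14, Route 12 6/3≈2, Route 22 19/14≈1.36.
Take all of Route 25 (13 pallets, value 51) → 34 pallets left.
All 19 pallets of Route 9 fit (value 50) → 15 remain.
Take all of Route 8 (14 pallets, value 30) → 1 pallets left.
1 pallets left: a 1/3 share of Route 12 gives 6×1/3 = 2.
Total value = 133.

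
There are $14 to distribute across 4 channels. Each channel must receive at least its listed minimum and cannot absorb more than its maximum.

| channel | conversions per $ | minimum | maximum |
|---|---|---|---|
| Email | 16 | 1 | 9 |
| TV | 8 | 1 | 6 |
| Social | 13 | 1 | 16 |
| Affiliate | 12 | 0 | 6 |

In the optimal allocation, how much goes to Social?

Meeting every minimum uses 1+1+1+0 = 3 $, leaving 11.
Highest conversions per $ first: Email 16 > Social 13 > Affiliate 12 > TV 8.
Email: +8 to 9 (cap) ; 3 left.
Only 3 left; Social takes them to reach 4.

4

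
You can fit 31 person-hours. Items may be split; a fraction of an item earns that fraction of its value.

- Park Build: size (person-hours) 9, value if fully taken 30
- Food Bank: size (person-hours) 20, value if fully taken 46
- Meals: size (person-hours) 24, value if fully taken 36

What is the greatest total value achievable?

79

Rank by value-to-size ratio: Park Build 30/9≈3.33, Food Bank 46/20≈2.3, Meals 36/24≈1.5.
Take all of Park Build (9 person-hours, value 30) ; 22 person-hours left.
Food Bank: take in full, 20 person-hours for value 46 ; 2 left.
2 person-hours left: a 2/24 share of Meals gives 36×2/24 = 3.
Total value = 79.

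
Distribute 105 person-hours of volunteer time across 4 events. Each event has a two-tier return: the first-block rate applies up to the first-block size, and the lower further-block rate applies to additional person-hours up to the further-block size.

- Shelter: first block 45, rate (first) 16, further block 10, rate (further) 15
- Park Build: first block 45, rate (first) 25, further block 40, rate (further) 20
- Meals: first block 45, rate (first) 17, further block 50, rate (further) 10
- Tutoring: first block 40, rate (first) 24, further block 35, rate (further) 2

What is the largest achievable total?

Rank every tier by rate: Park Build/tier1 25 > Tutoring/tier1 24 > Park Build/tier2 20 > Meals/tier1 17 > Shelter/tier1 16 > Shelter/tier2 15 > Meals/tier2 10 > Tutoring/tier2 2.
Fill Park Build tier1 block (45 at 25) → 60 left.
Tutoring tier1 at 24: fill all 40 → 20 left.
20 remain; put them into Park Build tier2 at 20.
Total = 25×45 + 24×40 + 20×20 = 2485.

2485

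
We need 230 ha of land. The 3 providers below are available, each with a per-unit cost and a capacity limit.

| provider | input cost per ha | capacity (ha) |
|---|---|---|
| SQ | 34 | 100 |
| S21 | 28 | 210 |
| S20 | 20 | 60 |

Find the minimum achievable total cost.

Use providers in increasing cost order.
Take 60 from S20 at 20 → need 170 more.
S21 (28): take the remaining 170 → done.
SQ: unused.
Cost = 60×20 + 170×28 = 5960.

5960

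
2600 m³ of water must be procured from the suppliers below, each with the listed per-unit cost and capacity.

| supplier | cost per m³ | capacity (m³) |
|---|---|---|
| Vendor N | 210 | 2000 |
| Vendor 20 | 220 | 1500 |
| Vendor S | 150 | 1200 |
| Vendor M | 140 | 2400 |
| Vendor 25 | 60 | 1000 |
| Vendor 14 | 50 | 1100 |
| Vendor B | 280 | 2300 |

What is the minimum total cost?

185000

Fill from the cheapest supplier first.
Vendor 14 (50): use full 1100 ; 1500 m³ to go.
Vendor 25 at 60: take all 1000 m³ ; 500 still needed.
Vendor M (140): take the remaining 500 ; done.
Vendor S, Vendor N, Vendor 20, Vendor B: unused.
Cost = 1100×50 + 1000×60 + 500×140 = 185000.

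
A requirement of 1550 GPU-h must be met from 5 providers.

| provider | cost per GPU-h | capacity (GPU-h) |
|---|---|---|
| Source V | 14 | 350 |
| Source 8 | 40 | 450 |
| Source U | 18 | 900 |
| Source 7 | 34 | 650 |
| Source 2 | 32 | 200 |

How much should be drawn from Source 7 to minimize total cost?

Fill from the cheapest provider first.
Source V (14): use full 350 ; 1200 GPU-h to go.
Take 900 from Source U at 18 ; need 300 more.
Source 2 at 32: take all 200 GPU-h ; 100 still needed.
Take 100 from Source 7 at 34 to finish.
Source 8: unused.

100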